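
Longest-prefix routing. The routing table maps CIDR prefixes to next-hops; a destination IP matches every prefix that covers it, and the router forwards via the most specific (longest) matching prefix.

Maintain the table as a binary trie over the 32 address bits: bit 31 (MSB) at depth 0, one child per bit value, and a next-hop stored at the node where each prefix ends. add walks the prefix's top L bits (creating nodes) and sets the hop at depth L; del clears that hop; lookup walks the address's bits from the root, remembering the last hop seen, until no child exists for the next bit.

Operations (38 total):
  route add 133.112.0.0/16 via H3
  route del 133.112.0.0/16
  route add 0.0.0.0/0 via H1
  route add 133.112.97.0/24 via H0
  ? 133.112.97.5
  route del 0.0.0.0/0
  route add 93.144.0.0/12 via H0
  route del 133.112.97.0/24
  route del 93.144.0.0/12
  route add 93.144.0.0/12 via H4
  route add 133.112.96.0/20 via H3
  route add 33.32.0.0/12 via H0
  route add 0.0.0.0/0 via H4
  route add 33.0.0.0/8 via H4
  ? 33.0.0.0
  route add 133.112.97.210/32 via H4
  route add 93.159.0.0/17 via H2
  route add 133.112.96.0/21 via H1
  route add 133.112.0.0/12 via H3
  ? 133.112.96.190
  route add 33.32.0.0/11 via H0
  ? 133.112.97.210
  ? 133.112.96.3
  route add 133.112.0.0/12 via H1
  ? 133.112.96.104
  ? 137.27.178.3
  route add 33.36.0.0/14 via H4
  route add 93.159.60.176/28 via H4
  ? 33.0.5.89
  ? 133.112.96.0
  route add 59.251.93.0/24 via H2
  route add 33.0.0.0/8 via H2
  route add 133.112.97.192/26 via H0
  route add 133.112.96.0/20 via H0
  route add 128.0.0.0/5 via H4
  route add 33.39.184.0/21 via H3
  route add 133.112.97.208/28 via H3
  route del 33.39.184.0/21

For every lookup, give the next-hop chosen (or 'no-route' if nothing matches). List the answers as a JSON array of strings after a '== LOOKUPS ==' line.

Process each operation:
  add 133.112.0.0/16 -> H3 at depth 16
  del 133.112.0.0/16 (clear depth 16)
  add 0.0.0.0/0 -> H1 at depth 0
  add 133.112.97.0/24 -> H0 at depth 24
  ? 133.112.97.5  path d0:H1→d1:-→d2:-→d3:-→d4:-→d5:-→d6:-→d7:-→d8:-→d9:-→d10:-→d11:-→d12:-→d13:-→d14:-→d15:-→d16:-→d17:-→d18:-→d19:-→d20:-→d21:-→d22:-→d23:-→d24:H0  best=H0
  del 0.0.0.0/0 (clear depth 0)
  add 93.144.0.0/12 -> H0 at depth 12
  del 133.112.97.0/24 (clear depth 24)
  del 93.144.0.0/12 (clear depth 12)
  add 93.144.0.0/12 -> H4 at depth 12
  add 133.112.96.0/20 -> H3 at depth 20
  add 33.32.0.0/12 -> H0 at depth 12
  add 0.0.0.0/0 -> H4 at depth 0
  add 33.0.0.0/8 -> H4 at depth 8
  ? 33.0.0.0  path d0:H4→d1:-→d2:-→d3:-→d4:-→d5:-→d6:-→d7:-→d8:H4→d9:-→d10:-  best=H4
  add 133.112.97.210/32 -> H4 at depth 32
  add 93.159.0.0/17 -> H2 at depth 17
  add 133.112.96.0/21 -> H1 at depth 21
  add 133.112.0.0/12 -> H3 at depth 12
  ? 133.112.96.190  path d0:H4→d1:-→d2:-→d3:-→d4:-→d5:-→d6:-→d7:-→d8:-→d9:-→d10:-→d11:-→d12:H3→d13:-→d14:-→d15:-→d16:-→d17:-→d18:-→d19:-→d20:H3→d21:H1→d22:-→d23:-  best=H1
  add 33.32.0.0/11 -> H0 at depth 11
  ? 133.112.97.210  path d0:H4→d1:-→d2:-→d3:-→d4:-→d5:-→d6:-→d7:-→d8:-→d9:-→d10:-→d11:-→d12:H3→d13:-→d14:-→d15:-→d16:-→d17:-→d18:-→d19:-→d20:H3→d21:H1→d22:-→d23:-→d24:-→d25:-→d26:-→d27:-→d28:-→d29:-→d30:-→d31:-→d32:H4  best=H4
  ? 133.112.96.3  path d0:H4→d1:-→d2:-→d3:-→d4:-→d5:-→d6:-→d7:-→d8:-→d9:-→d10:-→d11:-→d12:H3→d13:-→d14:-→d15:-→d16:-→d17:-→d18:-→d19:-→d20:H3→d21:H1→d22:-→d23:-  best=H1
  add 133.112.0.0/12 -> H1 at depth 12
  ? 133.112.96.104  path d0:H4→d1:-→d2:-→d3:-→d4:-→d5:-→d6:-→d7:-→d8:-→d9:-→d10:-→d11:-→d12:H1→d13:-→d14:-→d15:-→d16:-→d17:-→d18:-→d19:-→d20:H3→d21:H1→d22:-→d23:-  best=H1
  ? 137.27.178.3  path d0:H4→d1:-→d2:-→d3:-→d4:-  best=H4
  add 33.36.0.0/14 -> H4 at depth 14
  add 93.159.60.176/28 -> H4 at depth 28
  ? 33.0.5.89  path d0:H4→d1:-→d2:-→d3:-→d4:-→d5:-→d6:-→d7:-→d8:H4→d9:-→d10:-  best=H4
  ? 133.112.96.0  path d0:H4→d1:-→d2:-→d3:-→d4:-→d5:-→d6:-→d7:-→d8:-→d9:-→d10:-→d11:-→d12:H1→d13:-→d14:-→d15:-→d16:-→d17:-→d18:-→d19:-→d20:H3→d21:H1→d22:-→d23:-  best=H1
  add 59.251.93.0/24 -> H2 at depth 24
  add 33.0.0.0/8 -> H2 at depth 8
  add 133.112.97.192/26 -> H0 at depth 26
  add 133.112.96.0/20 -> H0 at depth 20
  add 128.0.0.0/5 -> H4 at depth 5
  add 33.39.184.0/21 -> H3 at depth 21
  add 133.112.97.208/28 -> H3 at depth 28
  del 33.39.184.0/21 (clear depth 21)

== LOOKUPS ==
["H0","H4","H1","H4","H1","H1","H4","H4","H1"]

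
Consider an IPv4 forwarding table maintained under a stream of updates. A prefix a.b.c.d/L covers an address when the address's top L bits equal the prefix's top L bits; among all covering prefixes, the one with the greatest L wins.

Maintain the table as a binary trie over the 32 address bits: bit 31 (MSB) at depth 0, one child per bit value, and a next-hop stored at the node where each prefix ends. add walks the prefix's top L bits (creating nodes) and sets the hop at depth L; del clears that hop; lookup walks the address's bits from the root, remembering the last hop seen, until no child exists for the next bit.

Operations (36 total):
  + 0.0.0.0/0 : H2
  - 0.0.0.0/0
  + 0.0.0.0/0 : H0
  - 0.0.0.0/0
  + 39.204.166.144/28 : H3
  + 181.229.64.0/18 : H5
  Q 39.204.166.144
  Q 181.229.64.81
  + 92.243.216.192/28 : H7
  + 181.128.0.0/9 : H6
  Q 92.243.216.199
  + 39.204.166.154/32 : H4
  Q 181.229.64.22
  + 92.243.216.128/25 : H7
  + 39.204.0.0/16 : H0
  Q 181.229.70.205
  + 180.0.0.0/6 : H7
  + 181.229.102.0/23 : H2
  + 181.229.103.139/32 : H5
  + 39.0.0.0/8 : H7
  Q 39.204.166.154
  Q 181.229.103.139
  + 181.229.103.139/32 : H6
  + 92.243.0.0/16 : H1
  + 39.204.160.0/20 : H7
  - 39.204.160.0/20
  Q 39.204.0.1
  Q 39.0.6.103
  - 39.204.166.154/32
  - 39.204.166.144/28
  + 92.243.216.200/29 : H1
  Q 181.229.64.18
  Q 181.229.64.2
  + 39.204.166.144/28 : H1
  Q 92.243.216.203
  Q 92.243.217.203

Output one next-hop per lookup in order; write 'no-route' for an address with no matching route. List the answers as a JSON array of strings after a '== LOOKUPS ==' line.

Trace:
  add 0.0.0.0/0 -> H2 at depth 0
  del 0.0.0.0/0 (clear depth 0)
  add 0.0.0.0/0 -> H0 at depth 0
  del 0.0.0.0/0 (clear depth 0)
  add 39.204.166.144/28 -> H3 at depth 28
  add 181.229.64.0/18 -> H5 at depth 18
  Q 39.204.166.144: descend 0010011111001100101001101001 ; hops seen [H3] ; pick H3
  Q 181.229.64.81: descend 101101011110010101 ; hops seen [H5] ; pick H5
  add 92.243.216.192/28 -> H7 at depth 28
  add 181.128.0.0/9 -> H6 at depth 9
  Q 92.243.216.199: descend 0101110011110011110110001100 ; hops seen [H7] ; pick H7
  add 39.204.166.154/32 -> H4 at depth 32
  Q 181.229.64.22: descend 101101011110010101 ; hops seen [H6,H5] ; pick H5
  add 92.243.216.128/25 -> H7 at depth 25
  add 39.204.0.0/16 -> H0 at depth 16
  Q 181.229.70.205: descend 101101011110010101 ; hops seen [H6,H5] ; pick H5
  add 180.0.0.0/6 -> H7 at depth 6
  add 181.229.102.0/23 -> H2 at depth 23
  add 181.229.103.139/32 -> H5 at depth 32
  add 39.0.0.0/8 -> H7 at depth 8
  Q 39.204.166.154: descend 00100111110011001010011010011010 ; hops seen [H7,H0,H3,H4] ; pick H4
  Q 181.229.103.139: descend 10110101111001010110011110001011 ; hops seen [H7,H6,H5,H2,H5] ; pick H5
  add 181.229.103.139/32 -> H6 at depth 32
  add 92.243.0.0/16 -> H1 at depth 16
  add 39.204.160.0/20 -> H7 at depth 20
  del 39.204.160.0/20 (clear depth 20)
  Q 39.204.0.1: descend 0010011111001100 ; hops seen [H7,H0] ; pick H0
  Q 39.0.6.103: descend 00100111 ; hops seen [H7] ; pick H7
  del 39.204.166.154/32 (clear depth 32)
  del 39.204.166.144/28 (clear depth 28)
  add 92.243.216.200/29 -> H1 at depth 29
  Q 181.229.64.18: descend 101101011110010101 ; hops seen [H7,H6,H5] ; pick H5
  Q 181.229.64.2: descend 101101011110010101 ; hops seen [H7,H6,H5] ; pick H5
  add 39.204.166.144/28 -> H1 at depth 28
  Q 92.243.216.203: descend 01011100111100111101100011001 ; hops seen [H1,H7,H7,H1] ; pick H1
  Q 92.243.217.203: descend 01011100111100111101100 ; hops seen [H1] ; pick H1

== LOOKUPS ==
["H3","H5","H7","H5","H5","H4","H5","H0","H7","H5","H5","H1","H1"]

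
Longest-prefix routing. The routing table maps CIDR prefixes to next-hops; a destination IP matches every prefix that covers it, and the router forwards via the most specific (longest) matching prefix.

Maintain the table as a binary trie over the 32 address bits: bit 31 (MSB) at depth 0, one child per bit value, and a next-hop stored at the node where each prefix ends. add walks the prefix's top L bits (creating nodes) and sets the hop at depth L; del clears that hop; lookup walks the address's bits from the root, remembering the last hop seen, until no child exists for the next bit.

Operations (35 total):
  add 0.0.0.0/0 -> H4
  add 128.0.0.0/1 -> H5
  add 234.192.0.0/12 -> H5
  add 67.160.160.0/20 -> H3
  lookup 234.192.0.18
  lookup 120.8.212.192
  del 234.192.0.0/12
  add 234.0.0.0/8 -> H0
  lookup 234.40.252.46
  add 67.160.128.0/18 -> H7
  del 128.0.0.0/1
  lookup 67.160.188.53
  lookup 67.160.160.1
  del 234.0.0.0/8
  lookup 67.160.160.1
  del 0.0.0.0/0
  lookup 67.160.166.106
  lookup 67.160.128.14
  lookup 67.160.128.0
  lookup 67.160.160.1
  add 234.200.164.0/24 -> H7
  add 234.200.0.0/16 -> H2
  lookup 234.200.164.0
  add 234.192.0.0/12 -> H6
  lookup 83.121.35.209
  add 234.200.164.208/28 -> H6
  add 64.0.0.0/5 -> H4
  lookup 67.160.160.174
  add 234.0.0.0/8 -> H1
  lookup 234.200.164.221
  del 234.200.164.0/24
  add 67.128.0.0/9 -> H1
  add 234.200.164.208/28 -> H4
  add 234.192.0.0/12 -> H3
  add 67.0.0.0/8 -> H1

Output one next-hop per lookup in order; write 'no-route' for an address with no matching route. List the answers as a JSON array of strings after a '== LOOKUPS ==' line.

Apply in order:
  + 0.0.0.0/0 (H4) depth=0
  + 128.0.0.0/1 (H5) depth=1
  + 234.192.0.0/12 (H5) depth=12
  + 67.160.160.0/20 (H3) depth=20
  ? 234.192.0.18  path d0:H4→d1:H5→d2:-→d3:-→d4:-→d5:-→d6:-→d7:-→d8:-→d9:-→d10:-→d11:-→d12:H5  best=H5
  ? 120.8.212.192  path d0:H4→d1:-→d2:-  best=H4
  del 234.192.0.0/12 (clear depth 12)
  + 234.0.0.0/8 (H0) depth=8
  ? 234.40.252.46  path d0:H4→d1:H5→d2:-→d3:-→d4:-→d5:-→d6:-→d7:-→d8:H0  best=H0
  + 67.160.128.0/18 (H7) depth=18
  del 128.0.0.0/1 (clear depth 1)
  ? 67.160.188.53  path d0:H4→d1:-→d2:-→d3:-→d4:-→d5:-→d6:-→d7:-→d8:-→d9:-→d10:-→d11:-→d12:-→d13:-→d14:-→d15:-→d16:-→d17:-→d18:H7→d19:-  best=H7
  ? 67.160.160.1  path d0:H4→d1:-→d2:-→d3:-→d4:-→d5:-→d6:-→d7:-→d8:-→d9:-→d10:-→d11:-→d12:-→d13:-→d14:-→d15:-→d16:-→d17:-→d18:H7→d19:-→d20:H3  best=H3
  del 234.0.0.0/8 (clear depth 8)
  ? 67.160.160.1  path d0:H4→d1:-→d2:-→d3:-→d4:-→d5:-→d6:-→d7:-→d8:-→d9:-→d10:-→d11:-→d12:-→d13:-→d14:-→d15:-→d16:-→d17:-→d18:H7→d19:-→d20:H3  best=H3
  del 0.0.0.0/0 (clear depth 0)
  ? 67.160.166.106  path d0:-→d1:-→d2:-→d3:-→d4:-→d5:-→d6:-→d7:-→d8:-→d9:-→d10:-→d11:-→d12:-→d13:-→d14:-→d15:-→d16:-→d17:-→d18:H7→d19:-→d20:H3  best=H3
  ? 67.160.128.14  path d0:-→d1:-→d2:-→d3:-→d4:-→d5:-→d6:-→d7:-→d8:-→d9:-→d10:-→d11:-→d12:-→d13:-→d14:-→d15:-→d16:-→d17:-→d18:H7  best=H7
  ? 67.160.128.0  path d0:-→d1:-→d2:-→d3:-→d4:-→d5:-→d6:-→d7:-→d8:-→d9:-→d10:-→d11:-→d12:-→d13:-→d14:-→d15:-→d16:-→d17:-→d18:H7  best=H7
  ? 67.160.160.1  path d0:-→d1:-→d2:-→d3:-→d4:-→d5:-→d6:-→d7:-→d8:-→d9:-→d10:-→d11:-→d12:-→d13:-→d14:-→d15:-→d16:-→d17:-→d18:H7→d19:-→d20:H3  best=H3
  + 234.200.164.0/24 (H7) depth=24
  + 234.200.0.0/16 (H2) depth=16
  ? 234.200.164.0  path d0:-→d1:-→d2:-→d3:-→d4:-→d5:-→d6:-→d7:-→d8:-→d9:-→d10:-→d11:-→d12:-→d13:-→d14:-→d15:-→d16:H2→d17:-→d18:-→d19:-→d20:-→d21:-→d22:-→d23:-→d24:H7  best=H7
  + 234.192.0.0/12 (H6) depth=12
  ? 83.121.35.209  path d0:-→d1:-→d2:-→d3:-  best=no-route
  + 234.200.164.208/28 (H6) depth=28
  + 64.0.0.0/5 (H4) depth=5
  ? 67.160.160.174  path d0:-→d1:-→d2:-→d3:-→d4:-→d5:H4→d6:-→d7:-→d8:-→d9:-→d10:-→d11:-→d12:-→d13:-→d14:-→d15:-→d16:-→d17:-→d18:H7→d19:-→d20:H3  best=H3
  + 234.0.0.0/8 (H1) depth=8
  ? 234.200.164.221  path d0:-→d1:-→d2:-→d3:-→d4:-→d5:-→d6:-→d7:-→d8:H1→d9:-→d10:-→d11:-→d12:H6→d13:-→d14:-→d15:-→d16:H2→d17:-→d18:-→d19:-→d20:-→d21:-→d22:-→d23:-→d24:H7→d25:-→d26:-→d27:-→d28:H6  best=H6
  del 234.200.164.0/24 (clear depth 24)
  + 67.128.0.0/9 (H1) depth=9
  + 234.200.164.208/28 (H4) depth=28
  + 234.192.0.0/12 (H3) depth=12
  + 67.0.0.0/8 (H1) depth=8

== LOOKUPS ==
["H5","H4","H0","H7","H3","H3","H3","H7","H7","H3","H7","no-route","H3","H6"]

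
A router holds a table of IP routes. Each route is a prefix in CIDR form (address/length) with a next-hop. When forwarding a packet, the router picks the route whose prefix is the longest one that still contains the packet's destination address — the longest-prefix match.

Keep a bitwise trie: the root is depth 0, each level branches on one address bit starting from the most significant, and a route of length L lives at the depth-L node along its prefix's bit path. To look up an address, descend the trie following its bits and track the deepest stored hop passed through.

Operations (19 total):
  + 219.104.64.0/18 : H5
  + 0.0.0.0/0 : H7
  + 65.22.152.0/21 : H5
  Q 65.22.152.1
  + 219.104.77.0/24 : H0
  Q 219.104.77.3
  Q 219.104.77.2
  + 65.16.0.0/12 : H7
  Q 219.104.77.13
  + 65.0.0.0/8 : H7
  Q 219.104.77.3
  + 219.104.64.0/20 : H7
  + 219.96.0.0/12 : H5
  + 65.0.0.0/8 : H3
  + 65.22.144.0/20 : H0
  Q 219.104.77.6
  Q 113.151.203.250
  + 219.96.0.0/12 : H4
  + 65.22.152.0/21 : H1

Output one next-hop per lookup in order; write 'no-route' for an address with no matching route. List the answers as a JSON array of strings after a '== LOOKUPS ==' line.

Trace:
  add 219.104.64.0/18 -> H5 at depth 18
  add 0.0.0.0/0 -> H7 at depth 0
  add 65.22.152.0/21 -> H5 at depth 21
  Q 65.22.152.1: descend 010000010001011010011 ; hops seen [H7,H5] ; pick H5
  add 219.104.77.0/24 -> H0 at depth 24
  Q 219.104.77.3: descend 110110110110100001001101 ; hops seen [H7,H5,H0] ; pick H0
  Q 219.104.77.2: descend 110110110110100001001101 ; hops seen [H7,H5,H0] ; pick H0
  add 65.16.0.0/12 -> H7 at depth 12
  Q 219.104.77.13: descend 110110110110100001001101 ; hops seen [H7,H5,H0] ; pick H0
  add 65.0.0.0/8 -> H7 at depth 8
  Q 219.104.77.3: descend 110110110110100001001101 ; hops seen [H7,H5,H0] ; pick H0
  add 219.104.64.0/20 -> H7 at depth 20
  add 219.96.0.0/12 -> H5 at depth 12
  add 65.0.0.0/8 -> H3 at depth 8
  add 65.22.144.0/20 -> H0 at depth 20
  Q 219.104.77.6: descend 110110110110100001001101 ; hops seen [H7,H5,H5,H7,H0] ; pick H0
  Q 113.151.203.250: descend 01 ; hops seen [H7] ; pick H7
  add 219.96.0.0/12 -> H4 at depth 12
  add 65.22.152.0/21 -> H1 at depth 21

== LOOKUPS ==
["H5","H0","H0","H0","H0","H0","H7"]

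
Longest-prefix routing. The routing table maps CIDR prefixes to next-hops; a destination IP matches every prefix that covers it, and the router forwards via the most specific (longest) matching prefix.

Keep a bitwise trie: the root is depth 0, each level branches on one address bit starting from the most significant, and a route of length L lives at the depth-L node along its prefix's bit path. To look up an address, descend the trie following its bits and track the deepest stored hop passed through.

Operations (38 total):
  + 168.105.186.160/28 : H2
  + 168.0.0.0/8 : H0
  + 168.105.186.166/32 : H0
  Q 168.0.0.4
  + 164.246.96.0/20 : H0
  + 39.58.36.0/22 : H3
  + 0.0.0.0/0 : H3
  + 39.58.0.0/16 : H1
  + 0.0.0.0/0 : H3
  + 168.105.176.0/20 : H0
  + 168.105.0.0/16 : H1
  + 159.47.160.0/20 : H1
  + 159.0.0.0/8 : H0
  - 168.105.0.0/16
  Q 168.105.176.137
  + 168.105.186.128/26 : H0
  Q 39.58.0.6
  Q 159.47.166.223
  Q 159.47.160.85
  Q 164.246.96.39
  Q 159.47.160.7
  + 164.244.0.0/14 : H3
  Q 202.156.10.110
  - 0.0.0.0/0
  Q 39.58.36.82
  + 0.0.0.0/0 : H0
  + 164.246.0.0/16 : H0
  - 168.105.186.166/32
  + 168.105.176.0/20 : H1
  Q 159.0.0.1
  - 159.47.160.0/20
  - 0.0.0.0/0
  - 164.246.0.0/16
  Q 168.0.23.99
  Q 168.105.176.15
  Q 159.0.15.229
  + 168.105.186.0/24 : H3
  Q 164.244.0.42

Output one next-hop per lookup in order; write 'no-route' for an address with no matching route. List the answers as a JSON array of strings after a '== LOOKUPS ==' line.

Process each operation:
  + 168.105.186.160/28 (H2) depth=28
  + 168.0.0.0/8 (H0) depth=8
  + 168.105.186.166/32 (H0) depth=32
  ? 168.0.0.4  path d0:-→d1:-→d2:-→d3:-→d4:-→d5:-→d6:-→d7:-→d8:H0→d9:-  best=H0
  + 164.246.96.0/20 (H0) depth=20
  + 39.58.36.0/22 (H3) depth=22
  + 0.0.0.0/0 (H3) depth=0
  + 39.58.0.0/16 (H1) depth=16
  + 0.0.0.0/0 (H3) depth=0
  + 168.105.176.0/20 (H0) depth=20
  + 168.105.0.0/16 (H1) depth=16
  + 159.47.160.0/20 (H1) depth=20
  + 159.0.0.0/8 (H0) depth=8
  del 168.105.0.0/16 (clear depth 16)
  ? 168.105.176.137  path d0:H3→d1:-→d2:-→d3:-→d4:-→d5:-→d6:-→d7:-→d8:H0→d9:-→d10:-→d11:-→d12:-→d13:-→d14:-→d15:-→d16:-→d17:-→d18:-→d19:-→d20:H0  best=H0
  + 168.105.186.128/26 (H0) depth=26
  ? 39.58.0.6  path d0:H3→d1:-→d2:-→d3:-→d4:-→d5:-→d6:-→d7:-→d8:-→d9:-→d10:-→d11:-→d12:-→d13:-→d14:-→d15:-→d16:H1→d17:-→d18:-  best=H1
  ? 159.47.166.223  path d0:H3→d1:-→d2:-→d3:-→d4:-→d5:-→d6:-→d7:-→d8:H0→d9:-→d10:-→d11:-→d12:-→d13:-→d14:-→d15:-→d16:-→d17:-→d18:-→d19:-→d20:H1  best=H1
  ? 159.47.160.85  path d0:H3→d1:-→d2:-→d3:-→d4:-→d5:-→d6:-→d7:-→d8:H0→d9:-→d10:-→d11:-→d12:-→d13:-→d14:-→d15:-→d16:-→d17:-→d18:-→d19:-→d20:H1  best=H1
  ? 164.246.96.39  path d0:H3→d1:-→d2:-→d3:-→d4:-→d5:-→d6:-→d7:-→d8:-→d9:-→d10:-→d11:-→d12:-→d13:-→d14:-→d15:-→d16:-→d17:-→d18:-→d19:-→d20:H0  best=H0
  ? 159.47.160.7  path d0:H3→d1:-→d2:-→d3:-→d4:-→d5:-→d6:-→d7:-→d8:H0→d9:-→d10:-→d11:-→d12:-→d13:-→d14:-→d15:-→d16:-→d17:-→d18:-→d19:-→d20:H1  best=H1
  + 164.244.0.0/14 (H3) depth=14
  ? 202.156.10.110  path d0:H3→d1:-  best=H3
  del 0.0.0.0/0 (clear depth 0)
  ? 39.58.36.82  path d0:-→d1:-→d2:-→d3:-→d4:-→d5:-→d6:-→d7:-→d8:-→d9:-→d10:-→d11:-→d12:-→d13:-→d14:-→d15:-→d16:H1→d17:-→d18:-→d19:-→d20:-→d21:-→d22:H3  best=H3
  + 0.0.0.0/0 (H0) depth=0
  + 164.246.0.0/16 (H0) depth=16
  del 168.105.186.166/32 (clear depth 32)
  + 168.105.176.0/20 (H1) depth=20
  ? 159.0.0.1  path d0:H0→d1:-→d2:-→d3:-→d4:-→d5:-→d6:-→d7:-→d8:H0→d9:-→d10:-  best=H0
  del 159.47.160.0/20 (clear depth 20)
  del 0.0.0.0/0 (clear depth 0)
  del 164.246.0.0/16 (clear depth 16)
  ? 168.0.23.99  path d0:-→d1:-→d2:-→d3:-→d4:-→d5:-→d6:-→d7:-→d8:H0→d9:-  best=H0
  ? 168.105.176.15  path d0:-→d1:-→d2:-→d3:-→d4:-→d5:-→d6:-→d7:-→d8:H0→d9:-→d10:-→d11:-→d12:-→d13:-→d14:-→d15:-→d16:-→d17:-→d18:-→d19:-→d20:H1  best=H1
  ? 159.0.15.229  path d0:-→d1:-→d2:-→d3:-→d4:-→d5:-→d6:-→d7:-→d8:H0→d9:-→d10:-  best=H0
  + 168.105.186.0/24 (H3) depth=24
  ? 164.244.0.42  path d0:-→d1:-→d2:-→d3:-→d4:-→d5:-→d6:-→d7:-→d8:-→d9:-→d10:-→d11:-→d12:-→d13:-→d14:H3  best=H3

== LOOKUPS ==
["H0","H0","H1","H1","H1","H0","H1","H3","H3","H0","H0","H1","H0","H3"]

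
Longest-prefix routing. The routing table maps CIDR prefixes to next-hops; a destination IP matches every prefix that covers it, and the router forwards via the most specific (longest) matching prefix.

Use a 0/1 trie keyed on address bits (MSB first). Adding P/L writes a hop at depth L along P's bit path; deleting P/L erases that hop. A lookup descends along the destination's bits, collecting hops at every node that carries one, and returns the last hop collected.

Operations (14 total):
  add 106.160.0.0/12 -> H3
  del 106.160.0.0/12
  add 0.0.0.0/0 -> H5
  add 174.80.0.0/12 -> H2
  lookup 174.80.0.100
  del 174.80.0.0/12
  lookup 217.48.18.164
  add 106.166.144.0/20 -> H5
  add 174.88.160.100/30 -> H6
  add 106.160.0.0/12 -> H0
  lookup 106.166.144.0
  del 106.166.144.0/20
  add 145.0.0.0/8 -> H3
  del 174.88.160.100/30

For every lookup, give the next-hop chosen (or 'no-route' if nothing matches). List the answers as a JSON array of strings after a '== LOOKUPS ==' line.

Process each operation:
  + 106.160.0.0/12 (H3) depth=12
  - 106.160.0.0/12 clear@12
  + 0.0.0.0/0 (H5) depth=0
  + 174.80.0.0/12 (H2) depth=12
  Q 174.80.0.100: descend 101011100101 ; hops seen [H5,H2] ; pick H2
  - 174.80.0.0/12 clear@12
  Q 217.48.18.164: descend 1 ; hops seen [H5] ; pick H5
  + 106.166.144.0/20 (H5) depth=20
  + 174.88.160.100/30 (H6) depth=30
  + 106.160.0.0/12 (H0) depth=12
  Q 106.166.144.0: descend 01101010101001101001 ; hops seen [H5,H0,H5] ; pick H5
  - 106.166.144.0/20 clear@20
  + 145.0.0.0/8 (H3) depth=8
  - 174.88.160.100/30 clear@30

== LOOKUPS ==
["H2","H5","H5"]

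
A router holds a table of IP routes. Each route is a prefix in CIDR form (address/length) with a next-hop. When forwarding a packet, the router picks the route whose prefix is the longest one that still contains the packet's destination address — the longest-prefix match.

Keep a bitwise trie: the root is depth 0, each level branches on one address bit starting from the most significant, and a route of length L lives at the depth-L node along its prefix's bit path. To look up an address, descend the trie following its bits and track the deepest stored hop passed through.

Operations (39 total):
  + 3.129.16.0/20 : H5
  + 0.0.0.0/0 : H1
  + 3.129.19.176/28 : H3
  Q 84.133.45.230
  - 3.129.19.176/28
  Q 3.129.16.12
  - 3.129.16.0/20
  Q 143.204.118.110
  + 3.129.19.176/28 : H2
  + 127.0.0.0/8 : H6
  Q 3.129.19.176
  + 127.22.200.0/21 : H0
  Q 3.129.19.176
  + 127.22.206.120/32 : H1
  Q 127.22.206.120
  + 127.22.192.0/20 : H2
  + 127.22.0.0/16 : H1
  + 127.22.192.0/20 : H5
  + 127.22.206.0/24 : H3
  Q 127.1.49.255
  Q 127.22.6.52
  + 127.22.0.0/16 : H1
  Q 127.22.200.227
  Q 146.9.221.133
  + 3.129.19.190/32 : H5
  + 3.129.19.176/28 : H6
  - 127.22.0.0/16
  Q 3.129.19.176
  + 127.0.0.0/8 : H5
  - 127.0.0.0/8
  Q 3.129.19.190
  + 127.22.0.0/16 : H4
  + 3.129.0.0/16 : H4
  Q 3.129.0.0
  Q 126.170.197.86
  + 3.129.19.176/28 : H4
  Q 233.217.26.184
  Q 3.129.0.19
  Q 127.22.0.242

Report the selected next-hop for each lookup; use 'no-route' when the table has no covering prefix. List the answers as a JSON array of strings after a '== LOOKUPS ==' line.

Process each operation:
  add 3.129.16.0/20 -> H5 at depth 20
  add 0.0.0.0/0 -> H1 at depth 0
  add 3.129.19.176/28 -> H3 at depth 28
  lookup 84.133.45.230: bits 0 walk d0:H1→d1:- -> H1
  - 3.129.19.176/28 clear@28
  lookup 3.129.16.12: bits 0000001110000001000100 walk d0:H1→d1:-→d2:-→d3:-→d4:-→d5:-→d6:-→d7:-→d8:-→d9:-→d10:-→d11:-→d12:-→d13:-→d14:-→d15:-→d16:-→d17:-→d18:-→d19:-→d20:H5→d21:-→d22:- -> H5
  - 3.129.16.0/20 clear@20
  lookup 143.204.118.110: bits ε walk d0:H1 -> H1
  add 3.129.19.176/28 -> H2 at depth 28
  add 127.0.0.0/8 -> H6 at depth 8
  lookup 3.129.19.176: bits 0000001110000001000100111011 walk d0:H1→d1:-→d2:-→d3:-→d4:-→d5:-→d6:-→d7:-→d8:-→d9:-→d10:-→d11:-→d12:-→d13:-→d14:-→d15:-→d16:-→d17:-→d18:-→d19:-→d20:-→d21:-→d22:-→d23:-→d24:-→d25:-→d26:-→d27:-→d28:H2 -> H2
  add 127.22.200.0/21 -> H0 at depth 21
  lookup 3.129.19.176: bits 0000001110000001000100111011 walk d0:H1→d1:-→d2:-→d3:-→d4:-→d5:-→d6:-→d7:-→d8:-→d9:-→d10:-→d11:-→d12:-→d13:-→d14:-→d15:-→d16:-→d17:-→d18:-→d19:-→d20:-→d21:-→d22:-→d23:-→d24:-→d25:-→d26:-→d27:-→d28:H2 -> H2
  add 127.22.206.120/32 -> H1 at depth 32
  lookup 127.22.206.120: bits 01111111000101101100111001111000 walk d0:H1→d1:-→d2:-→d3:-→d4:-→d5:-→d6:-→d7:-→d8:H6→d9:-→d10:-→d11:-→d12:-→d13:-→d14:-→d15:-→d16:-→d17:-→d18:-→d19:-→d20:-→d21:H0→d22:-→d23:-→d24:-→d25:-→d26:-→d27:-→d28:-→d29:-→d30:-→d31:-→d32:H1 -> H1
  add 127.22.192.0/20 -> H2 at depth 20
  add 127.22.0.0/16 -> H1 at depth 16
  add 127.22.192.0/20 -> H5 at depth 20
  add 127.22.206.0/24 -> H3 at depth 24
  lookup 127.1.49.255: bits 01111111000 walk d0:H1→d1:-→d2:-→d3:-→d4:-→d5:-→d6:-→d7:-→d8:H6→d9:-→d10:-→d11:- -> H6
  lookup 127.22.6.52: bits 0111111100010110 walk d0:H1→d1:-→d2:-→d3:-→d4:-→d5:-→d6:-→d7:-→d8:H6→d9:-→d10:-→d11:-→d12:-→d13:-→d14:-→d15:-→d16:H1 -> H1
  add 127.22.0.0/16 -> H1 at depth 16
  lookup 127.22.200.227: bits 011111110001011011001 walk d0:H1→d1:-→d2:-→d3:-→d4:-→d5:-→d6:-→d7:-→d8:H6→d9:-→d10:-→d11:-→d12:-→d13:-→d14:-→d15:-→d16:H1→d17:-→d18:-→d19:-→d20:H5→d21:H0 -> H0
  lookup 146.9.221.133: bits ε walk d0:H1 -> H1
  add 3.129.19.190/32 -> H5 at depth 32
  add 3.129.19.176/28 -> H6 at depth 28
  - 127.22.0.0/16 clear@16
  lookup 3.129.19.176: bits 0000001110000001000100111011 walk d0:H1→d1:-→d2:-→d3:-→d4:-→d5:-→d6:-→d7:-→d8:-→d9:-→d10:-→d11:-→d12:-→d13:-→d14:-→d15:-→d16:-→d17:-→d18:-→d19:-→d20:-→d21:-→d22:-→d23:-→d24:-→d25:-→d26:-→d27:-→d28:H6 -> H6
  add 127.0.0.0/8 -> H5 at depth 8
  - 127.0.0.0/8 clear@8
  lookup 3.129.19.190: bits 00000011100000010001001110111110 walk d0:H1→d1:-→d2:-→d3:-→d4:-→d5:-→d6:-→d7:-→d8:-→d9:-→d10:-→d11:-→d12:-→d13:-→d14:-→d15:-→d16:-→d17:-→d18:-→d19:-→d20:-→d21:-→d22:-→d23:-→d24:-→d25:-→d26:-→d27:-→d28:H6→d29:-→d30:-→d31:-→d32:H5 -> H5
  add 127.22.0.0/16 -> H4 at depth 16
  add 3.129.0.0/16 -> H4 at depth 16
  lookup 3.129.0.0: bits 0000001110000001000 walk d0:H1→d1:-→d2:-→d3:-→d4:-→d5:-→d6:-→d7:-→d8:-→d9:-→d10:-→d11:-→d12:-→d13:-→d14:-→d15:-→d16:H4→d17:-→d18:-→d19:- -> H4
  lookup 126.170.197.86: bits 0111111 walk d0:H1→d1:-→d2:-→d3:-→d4:-→d5:-→d6:-→d7:- -> H1
  add 3.129.19.176/28 -> H4 at depth 28
  lookup 233.217.26.184: bits ε walk d0:H1 -> H1
  lookup 3.129.0.19: bits 0000001110000001000 walk d0:H1→d1:-→d2:-→d3:-→d4:-→d5:-→d6:-→d7:-→d8:-→d9:-→d10:-→d11:-→d12:-→d13:-→d14:-→d15:-→d16:H4→d17:-→d18:-→d19:- -> H4
  lookup 127.22.0.242: bits 0111111100010110 walk d0:H1→d1:-→d2:-→d3:-→d4:-→d5:-→d6:-→d7:-→d8:-→d9:-→d10:-→d11:-→d12:-→d13:-→d14:-→d15:-→d16:H4 -> H4

== LOOKUPS ==
["H1","H5","H1","H2","H2","H1","H6","H1","H0","H1","H6","H5","H4","H1","H1","H4","H4"]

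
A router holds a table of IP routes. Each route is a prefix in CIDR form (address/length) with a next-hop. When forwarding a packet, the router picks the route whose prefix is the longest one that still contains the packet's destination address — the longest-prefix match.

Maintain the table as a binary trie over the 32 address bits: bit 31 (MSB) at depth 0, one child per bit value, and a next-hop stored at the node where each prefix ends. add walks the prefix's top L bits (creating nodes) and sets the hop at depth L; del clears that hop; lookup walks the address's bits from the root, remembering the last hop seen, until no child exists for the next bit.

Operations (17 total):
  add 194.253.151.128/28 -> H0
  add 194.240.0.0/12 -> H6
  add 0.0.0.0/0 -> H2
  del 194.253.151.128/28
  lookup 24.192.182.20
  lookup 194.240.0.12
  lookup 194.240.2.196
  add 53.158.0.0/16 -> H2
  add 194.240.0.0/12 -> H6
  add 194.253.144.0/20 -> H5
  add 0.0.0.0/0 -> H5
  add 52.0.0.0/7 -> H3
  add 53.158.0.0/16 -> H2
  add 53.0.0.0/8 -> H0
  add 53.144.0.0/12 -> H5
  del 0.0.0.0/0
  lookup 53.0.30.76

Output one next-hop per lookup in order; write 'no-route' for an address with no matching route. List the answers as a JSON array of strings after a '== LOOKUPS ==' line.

Trace:
  add 194.253.151.128/28 -> H0 at depth 28
  add 194.240.0.0/12 -> H6 at depth 12
  add 0.0.0.0/0 -> H2 at depth 0
  del 194.253.151.128/28 (clear depth 28)
  lookup 24.192.182.20: bits ε walk d0:H2 -> H2
  lookup 194.240.0.12: bits 110000101111 walk d0:H2→d1:-→d2:-→d3:-→d4:-→d5:-→d6:-→d7:-→d8:-→d9:-→d10:-→d11:-→d12:H6 -> H6
  lookup 194.240.2.196: bits 110000101111 walk d0:H2→d1:-→d2:-→d3:-→d4:-→d5:-→d6:-→d7:-→d8:-→d9:-→d10:-→d11:-→d12:H6 -> H6
  add 53.158.0.0/16 -> H2 at depth 16
  add 194.240.0.0/12 -> H6 at depth 12
  add 194.253.144.0/20 -> H5 at depth 20
  add 0.0.0.0/0 -> H5 at depth 0
  add 52.0.0.0/7 -> H3 at depth 7
  add 53.158.0.0/16 -> H2 at depth 16
  add 53.0.0.0/8 -> H0 at depth 8
  add 53.144.0.0/12 -> H5 at depth 12
  del 0.0.0.0/0 (clear depth 0)
  lookup 53.0.30.76: bits 00110101 walk d0:-→d1:-→d2:-→d3:-→d4:-→d5:-→d6:-→d7:H3→d8:H0 -> H0

== LOOKUPS ==
["H2","H6","H6","H0"]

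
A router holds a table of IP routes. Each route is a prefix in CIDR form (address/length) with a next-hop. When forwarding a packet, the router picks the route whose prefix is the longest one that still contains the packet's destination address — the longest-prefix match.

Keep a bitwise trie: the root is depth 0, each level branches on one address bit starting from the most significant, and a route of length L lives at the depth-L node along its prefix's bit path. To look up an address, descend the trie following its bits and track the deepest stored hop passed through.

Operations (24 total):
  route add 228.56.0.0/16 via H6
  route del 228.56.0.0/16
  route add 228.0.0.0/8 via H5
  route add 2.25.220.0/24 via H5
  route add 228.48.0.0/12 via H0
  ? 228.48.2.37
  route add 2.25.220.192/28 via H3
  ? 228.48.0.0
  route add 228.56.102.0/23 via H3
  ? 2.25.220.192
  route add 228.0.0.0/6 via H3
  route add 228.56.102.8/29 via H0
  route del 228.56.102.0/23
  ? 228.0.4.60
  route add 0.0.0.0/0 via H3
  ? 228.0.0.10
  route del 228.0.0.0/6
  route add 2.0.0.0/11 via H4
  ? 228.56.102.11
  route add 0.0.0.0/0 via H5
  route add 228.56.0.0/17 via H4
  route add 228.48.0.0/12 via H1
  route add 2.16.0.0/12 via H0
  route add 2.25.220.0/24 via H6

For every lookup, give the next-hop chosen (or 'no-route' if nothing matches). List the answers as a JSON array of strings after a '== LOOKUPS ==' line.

Process each operation:
  + 228.56.0.0/16 (H6) depth=16
  del 228.56.0.0/16 (clear depth 16)
  + 228.0.0.0/8 (H5) depth=8
  + 2.25.220.0/24 (H5) depth=24
  + 228.48.0.0/12 (H0) depth=12
  Q 228.48.2.37: descend 111001000011 ; hops seen [H5,H0] ; pick H0
  + 2.25.220.192/28 (H3) depth=28
  Q 228.48.0.0: descend 111001000011 ; hops seen [H5,H0] ; pick H0
  + 228.56.102.0/23 (H3) depth=23
  Q 2.25.220.192: descend 0000001000011001110111001100 ; hops seen [H5,H3] ; pick H3
  + 228.0.0.0/6 (H3) depth=6
  + 228.56.102.8/29 (H0) depth=29
  del 228.56.102.0/23 (clear depth 23)
  Q 228.0.4.60: descend 1110010000 ; hops seen [H3,H5] ; pick H5
  + 0.0.0.0/0 (H3) depth=0
  Q 228.0.0.10: descend 1110010000 ; hops seen [H3,H3,H5] ; pick H5
  del 228.0.0.0/6 (clear depth 6)
  + 2.0.0.0/11 (H4) depth=11
  Q 228.56.102.11: descend 11100100001110000110011000001 ; hops seen [H3,H5,H0,H0] ; pick H0
  + 0.0.0.0/0 (H5) depth=0
  + 228.56.0.0/17 (H4) depth=17
  + 228.48.0.0/12 (H1) depth=12
  + 2.16.0.0/12 (H0) depth=12
  + 2.25.220.0/24 (H6) depth=24

== LOOKUPS ==
["H0","H0","H3","H5","H5","H0"]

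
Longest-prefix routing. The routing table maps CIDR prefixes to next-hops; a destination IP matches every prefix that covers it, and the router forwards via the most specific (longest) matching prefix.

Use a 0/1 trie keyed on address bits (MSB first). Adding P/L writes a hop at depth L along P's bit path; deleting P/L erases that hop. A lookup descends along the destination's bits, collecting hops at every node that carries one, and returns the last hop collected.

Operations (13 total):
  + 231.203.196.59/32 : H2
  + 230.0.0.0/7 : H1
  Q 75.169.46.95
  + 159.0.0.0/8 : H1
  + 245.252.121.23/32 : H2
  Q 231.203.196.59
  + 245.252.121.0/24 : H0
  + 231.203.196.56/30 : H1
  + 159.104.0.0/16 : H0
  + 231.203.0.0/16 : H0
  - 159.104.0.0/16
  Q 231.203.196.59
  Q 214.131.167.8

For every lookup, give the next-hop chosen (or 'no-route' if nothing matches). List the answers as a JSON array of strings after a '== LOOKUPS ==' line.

Process each operation:
  add 231.203.196.59/32 -> H2 at depth 32
  add 230.0.0.0/7 -> H1 at depth 7
  Q 75.169.46.95: descend ε ; hops seen [∅] ; pick no-route
  add 159.0.0.0/8 -> H1 at depth 8
  add 245.252.121.23/32 -> H2 at depth 32
  Q 231.203.196.59: descend 11100111110010111100010000111011 ; hops seen [H1,H2] ; pick H2
  add 245.252.121.0/24 -> H0 at depth 24
  add 231.203.196.56/30 -> H1 at depth 30
  add 159.104.0.0/16 -> H0 at depth 16
  add 231.203.0.0/16 -> H0 at depth 16
  del 159.104.0.0/16 (clear depth 16)
  Q 231.203.196.59: descend 11100111110010111100010000111011 ; hops seen [H1,H0,H1,H2] ; pick H2
  Q 214.131.167.8: descend 11 ; hops seen [∅] ; pick no-route

== LOOKUPS ==
["no-route","H2","H2","no-route"]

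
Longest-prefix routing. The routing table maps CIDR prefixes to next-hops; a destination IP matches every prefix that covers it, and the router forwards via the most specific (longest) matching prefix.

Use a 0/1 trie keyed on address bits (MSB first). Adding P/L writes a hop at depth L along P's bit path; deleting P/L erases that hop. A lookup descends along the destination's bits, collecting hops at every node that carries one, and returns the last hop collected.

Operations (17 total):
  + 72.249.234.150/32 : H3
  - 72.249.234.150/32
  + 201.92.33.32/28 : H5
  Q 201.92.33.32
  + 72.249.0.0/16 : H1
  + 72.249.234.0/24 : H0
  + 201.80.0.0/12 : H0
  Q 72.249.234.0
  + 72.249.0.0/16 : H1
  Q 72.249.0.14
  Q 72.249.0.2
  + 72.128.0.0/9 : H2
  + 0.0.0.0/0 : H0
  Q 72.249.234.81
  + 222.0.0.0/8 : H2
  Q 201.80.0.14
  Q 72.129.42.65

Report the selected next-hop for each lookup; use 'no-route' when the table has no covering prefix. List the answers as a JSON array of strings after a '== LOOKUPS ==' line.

Process each operation:
  add 72.249.234.150/32 -> H3 at depth 32
  - 72.249.234.150/32 clear@32
  add 201.92.33.32/28 -> H5 at depth 28
  lookup 201.92.33.32: bits 1100100101011100001000010010 walk d0:-→d1:-→d2:-→d3:-→d4:-→d5:-→d6:-→d7:-→d8:-→d9:-→d10:-→d11:-→d12:-→d13:-→d14:-→d15:-→d16:-→d17:-→d18:-→d19:-→d20:-→d21:-→d22:-→d23:-→d24:-→d25:-→d26:-→d27:-→d28:H5 -> H5
  add 72.249.0.0/16 -> H1 at depth 16
  add 72.249.234.0/24 -> H0 at depth 24
  add 201.80.0.0/12 -> H0 at depth 12
  lookup 72.249.234.0: bits 010010001111100111101010 walk d0:-→d1:-→d2:-→d3:-→d4:-→d5:-→d6:-→d7:-→d8:-→d9:-→d10:-→d11:-→d12:-→d13:-→d14:-→d15:-→d16:H1→d17:-→d18:-→d19:-→d20:-→d21:-→d22:-→d23:-→d24:H0 -> H0
  add 72.249.0.0/16 -> H1 at depth 16
  lookup 72.249.0.14: bits 0100100011111001 walk d0:-→d1:-→d2:-→d3:-→d4:-→d5:-→d6:-→d7:-→d8:-→d9:-→d10:-→d11:-→d12:-→d13:-→d14:-→d15:-→d16:H1 -> H1
  lookup 72.249.0.2: bits 0100100011111001 walk d0:-→d1:-→d2:-→d3:-→d4:-→d5:-→d6:-→d7:-→d8:-→d9:-→d10:-→d11:-→d12:-→d13:-→d14:-→d15:-→d16:H1 -> H1
  add 72.128.0.0/9 -> H2 at depth 9
  add 0.0.0.0/0 -> H0 at depth 0
  lookup 72.249.234.81: bits 010010001111100111101010 walk d0:H0→d1:-→d2:-→d3:-→d4:-→d5:-→d6:-→d7:-→d8:-→d9:H2→d10:-→d11:-→d12:-→d13:-→d14:-→d15:-→d16:H1→d17:-→d18:-→d19:-→d20:-→d21:-→d22:-→d23:-→d24:H0 -> H0
  add 222.0.0.0/8 -> H2 at depth 8
  lookup 201.80.0.14: bits 110010010101 walk d0:H0→d1:-→d2:-→d3:-→d4:-→d5:-→d6:-→d7:-→d8:-→d9:-→d10:-→d11:-→d12:H0 -> H0
  lookup 72.129.42.65: bits 010010001 walk d0:H0→d1:-→d2:-→d3:-→d4:-→d5:-→d6:-→d7:-→d8:-→d9:H2 -> H2

== LOOKUPS ==
["H5","H0","H1","H1","H0","H0","H2"]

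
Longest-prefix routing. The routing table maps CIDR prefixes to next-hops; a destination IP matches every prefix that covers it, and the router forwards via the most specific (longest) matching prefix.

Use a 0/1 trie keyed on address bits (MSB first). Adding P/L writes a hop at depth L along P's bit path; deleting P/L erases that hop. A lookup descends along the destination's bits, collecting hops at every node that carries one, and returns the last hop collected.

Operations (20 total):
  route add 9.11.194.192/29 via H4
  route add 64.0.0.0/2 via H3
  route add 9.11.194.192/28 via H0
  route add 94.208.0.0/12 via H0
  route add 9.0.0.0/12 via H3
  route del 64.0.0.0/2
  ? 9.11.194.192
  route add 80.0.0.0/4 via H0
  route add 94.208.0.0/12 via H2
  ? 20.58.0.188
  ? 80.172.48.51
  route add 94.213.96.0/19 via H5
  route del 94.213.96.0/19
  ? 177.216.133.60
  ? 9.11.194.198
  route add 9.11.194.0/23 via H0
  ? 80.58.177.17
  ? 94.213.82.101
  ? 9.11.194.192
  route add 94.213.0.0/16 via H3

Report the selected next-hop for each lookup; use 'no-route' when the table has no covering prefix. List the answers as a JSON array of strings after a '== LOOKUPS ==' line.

Process each operation:
  add 9.11.194.192/29 -> H4 at depth 29
  add 64.0.0.0/2 -> H3 at depth 2
  add 9.11.194.192/28 -> H0 at depth 28
  add 94.208.0.0/12 -> H0 at depth 12
  add 9.0.0.0/12 -> H3 at depth 12
  - 64.0.0.0/2 clear@2
  lookup 9.11.194.192: bits 00001001000010111100001011000 walk d0:-→d1:-→d2:-→d3:-→d4:-→d5:-→d6:-→d7:-→d8:-→d9:-→d10:-→d11:-→d12:H3→d13:-→d14:-→d15:-→d16:-→d17:-→d18:-→d19:-→d20:-→d21:-→d22:-→d23:-→d24:-→d25:-→d26:-→d27:-→d28:H0→d29:H4 -> H4
  add 80.0.0.0/4 -> H0 at depth 4
  add 94.208.0.0/12 -> H2 at depth 12
  lookup 20.58.0.188: bits 000 walk d0:-→d1:-→d2:-→d3:- -> no-route
  lookup 80.172.48.51: bits 0101 walk d0:-→d1:-→d2:-→d3:-→d4:H0 -> H0
  add 94.213.96.0/19 -> H5 at depth 19
  - 94.213.96.0/19 clear@19
  lookup 177.216.133.60: bits ε walk d0:- -> no-route
  lookup 9.11.194.198: bits 00001001000010111100001011000 walk d0:-→d1:-→d2:-→d3:-→d4:-→d5:-→d6:-→d7:-→d8:-→d9:-→d10:-→d11:-→d12:H3→d13:-→d14:-→d15:-→d16:-→d17:-→d18:-→d19:-→d20:-→d21:-→d22:-→d23:-→d24:-→d25:-→d26:-→d27:-→d28:H0→d29:H4 -> H4
  add 9.11.194.0/23 -> H0 at depth 23
  lookup 80.58.177.17: bits 0101 walk d0:-→d1:-→d2:-→d3:-→d4:H0 -> H0
  lookup 94.213.82.101: bits 010111101101010101 walk d0:-→d1:-→d2:-→d3:-→d4:H0→d5:-→d6:-→d7:-→d8:-→d9:-→d10:-→d11:-→d12:H2→d13:-→d14:-→d15:-→d16:-→d17:-→d18:- -> H2
  lookup 9.11.194.192: bits 00001001000010111100001011000 walk d0:-→d1:-→d2:-→d3:-→d4:-→d5:-→d6:-→d7:-→d8:-→d9:-→d10:-→d11:-→d12:H3→d13:-→d14:-→d15:-→d16:-→d17:-→d18:-→d19:-→d20:-→d21:-→d22:-→d23:H0→d24:-→d25:-→d26:-→d27:-→d28:H0→d29:H4 -> H4
  add 94.213.0.0/16 -> H3 at depth 16

== LOOKUPS ==
["H4","no-route","H0","no-route","H4","H0","H2","H4"]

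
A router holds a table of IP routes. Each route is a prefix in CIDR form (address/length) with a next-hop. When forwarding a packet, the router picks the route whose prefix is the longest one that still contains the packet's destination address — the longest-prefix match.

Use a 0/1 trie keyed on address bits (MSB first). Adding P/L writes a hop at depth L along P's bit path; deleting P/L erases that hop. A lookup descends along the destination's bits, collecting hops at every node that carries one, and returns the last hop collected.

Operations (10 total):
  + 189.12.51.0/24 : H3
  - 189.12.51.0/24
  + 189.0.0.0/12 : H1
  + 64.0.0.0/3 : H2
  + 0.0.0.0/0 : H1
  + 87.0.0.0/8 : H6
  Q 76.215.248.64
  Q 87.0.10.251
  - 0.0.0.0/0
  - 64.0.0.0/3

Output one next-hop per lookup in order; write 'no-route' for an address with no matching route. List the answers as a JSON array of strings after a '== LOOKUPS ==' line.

Apply in order:
  + 189.12.51.0/24 (H3) depth=24
  del 189.12.51.0/24 (clear depth 24)
  + 189.0.0.0/12 (H1) depth=12
  + 64.0.0.0/3 (H2) depth=3
  + 0.0.0.0/0 (H1) depth=0
  + 87.0.0.0/8 (H6) depth=8
  lookup 76.215.248.64: bits 010 walk d0:H1→d1:-→d2:-→d3:H2 -> H2
  lookup 87.0.10.251: bits 01010111 walk d0:H1→d1:-→d2:-→d3:H2→d4:-→d5:-→d6:-→d7:-→d8:H6 -> H6
  del 0.0.0.0/0 (clear depth 0)
  del 64.0.0.0/3 (clear depth 3)

== LOOKUPS ==
["H2","H6"]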